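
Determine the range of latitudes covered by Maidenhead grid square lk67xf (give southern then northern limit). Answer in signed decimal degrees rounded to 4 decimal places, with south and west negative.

17.2083, 17.2500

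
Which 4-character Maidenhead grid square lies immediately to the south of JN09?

Latitude square 9; −1 → 8.
The longitude characters are unchanged.

JN08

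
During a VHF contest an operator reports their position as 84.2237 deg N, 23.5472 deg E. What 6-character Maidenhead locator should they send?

KR14sf

Add 180° to longitude and 90° to latitude: 203.5472, 174.2237.
Field: lon ⌊203.5472/20⌋ = 10 → K; lat ⌊174.2237/10⌋ = 17 → R.
Square: lon ⌊3.5472/2⌋ = 1; lat ⌊4.2237/1⌋ = 4.
Subsquare: lon ⌊1.5472/0.0833333⌋ = 18 → s; lat ⌊0.2237/0.0416667⌋ = 5 → f.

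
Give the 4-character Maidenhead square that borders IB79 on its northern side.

Latitude square 9; +1 → 10, wraps to 0, carry into field.
Latitude field B = 1; +1 → 2 = C.
The longitude characters are unchanged.

IC70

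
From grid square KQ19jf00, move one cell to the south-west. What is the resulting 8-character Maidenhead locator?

KQ19ie99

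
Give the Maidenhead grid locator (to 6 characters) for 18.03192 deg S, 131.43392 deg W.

CH41gx

Add 180° to longitude and 90° to latitude: 48.5661, 71.9681.
Field: lon ⌊48.5661/20⌋ = 2 → C; lat ⌊71.9681/10⌋ = 7 → H.
Square: lon ⌊8.5661/2⌋ = 4; lat ⌊1.9681/1⌋ = 1.
Subsquare: lon ⌊0.5661/0.0833333⌋ = 6 → g; lat ⌊0.9681/0.0416667⌋ = 23 → x.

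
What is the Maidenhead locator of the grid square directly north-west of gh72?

Longitude square 7; −1 → 6.
Latitude square 2; +1 → 3.

GH63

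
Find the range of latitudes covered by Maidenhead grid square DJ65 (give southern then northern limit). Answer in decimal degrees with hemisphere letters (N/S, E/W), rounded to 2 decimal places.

5.00° N, 6.00° N

Field D=3, J=9: +3·20° lon, +9·10° lat → SW at lon -120°, lat 0°.
Square 6, 5: +6·2° lon, +5·1° lat → SW at lon -108°, lat 5°.
Cell spans 2° lon × 1° lat.
south 5.00° N, north 6.00° N.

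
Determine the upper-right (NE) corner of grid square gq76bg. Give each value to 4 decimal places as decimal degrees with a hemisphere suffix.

76.2917° N, 45.8333° W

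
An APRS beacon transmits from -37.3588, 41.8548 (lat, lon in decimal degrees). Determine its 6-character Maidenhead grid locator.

LF02wp

Shift to the Maidenhead origin (180°W, 90°S): lon 221.8548, lat 52.6412.
Field: 221.8548/20 → 11 → L, 52.6412/10 → 5 → F; chars LF.
Square: 1.8548/2 → 0, 2.6412/1 → 2; chars 02.
Subsquare: 1.8548/0.0833333 → 22 → w, 0.6412/0.0416667 → 15 → p; chars wp.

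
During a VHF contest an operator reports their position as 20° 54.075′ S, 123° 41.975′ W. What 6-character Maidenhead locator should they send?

CG89dc

Offset from 180°W / 90°S: lon 56.3004°, lat 69.0987°.
Field: 56.3004/20 → 2 → C, 69.0987/10 → 6 → G; chars CG.
Square: 16.3004/2 → 8, 9.0987/1 → 9; chars 89.
Subsquare: 0.3004/0.0833333 → 3 → d, 0.0987/0.0416667 → 2 → c; chars dc.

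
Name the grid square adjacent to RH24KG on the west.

Longitude subsquare k = 10; −1 → 9 = j.
The latitude characters are unchanged.

RH24jg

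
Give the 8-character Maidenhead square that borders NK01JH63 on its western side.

Longitude extended square 6; −1 → 5.
The latitude characters are unchanged.

NK01jh53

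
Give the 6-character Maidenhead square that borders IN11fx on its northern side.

IN12fa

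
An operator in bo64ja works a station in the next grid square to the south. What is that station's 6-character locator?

BO63jx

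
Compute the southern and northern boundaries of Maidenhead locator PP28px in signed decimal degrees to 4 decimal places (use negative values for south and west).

Field P=15, P=15: +15·20° lon, +15·10° lat → SW at lon 120°, lat 60°.
Square 2, 8: +2·2° lon, +8·1° lat → SW at lon 124°, lat 68°.
Subsquare p=15, x=23: +15·0.0833333° lon, +23·0.0416667° lat → SW at lon 125.25°, lat 68.9583°.
Cell spans 0.0833333° lon × 0.0416667° lat.
south 68.9583, north 69.0000.

68.9583, 69.0000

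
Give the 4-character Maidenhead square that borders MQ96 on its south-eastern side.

NQ05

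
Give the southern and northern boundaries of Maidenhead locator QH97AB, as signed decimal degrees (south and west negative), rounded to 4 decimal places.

Field Q=16, H=7: +16·20° lon, +7·10° lat → SW at lon 140°, lat -20°.
Square 9, 7: +9·2° lon, +7·1° lat → SW at lon 158°, lat -13°.
Subsquare a=0, b=1: +0·0.0833333° lon, +1·0.0416667° lat → SW at lon 158°, lat -12.9583°.
Cell spans 0.0833333° lon × 0.0416667° lat.
south -12.9583, north -12.9167.

-12.9583, -12.9167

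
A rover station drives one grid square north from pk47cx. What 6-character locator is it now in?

Latitude subsquare x = 23; +1 → 24, wraps to 0 = a, carry into square.
Latitude square 7; +1 → 8.
The longitude characters are unchanged.

PK48ca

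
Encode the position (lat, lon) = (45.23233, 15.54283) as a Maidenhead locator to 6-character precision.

Add 180° to longitude and 90° to latitude: 195.5428, 135.2323.
Field (20°×10°, letters A–R): lon ⌊195.5428/20⌋ = 9 → J; lat ⌊135.2323/10⌋ = 13 → N.
Square (2°×1°, digits 0–9): lon ⌊15.5428/2⌋ = 7; lat ⌊5.2323/1⌋ = 5.
Subsquare (5′×2.5′, letters a–x): lon ⌊1.5428/0.0833333⌋ = 18 → s; lat ⌊0.2323/0.0416667⌋ = 5 → f.

JN75sf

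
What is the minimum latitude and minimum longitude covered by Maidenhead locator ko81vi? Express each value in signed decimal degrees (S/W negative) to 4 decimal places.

51.3333, 37.7500

Field K=10, O=14: +10·20° lon, +14·10° lat → SW at lon 20°, lat 50°.
Square 8, 1: +8·2° lon, +1·1° lat → SW at lon 36°, lat 51°.
Subsquare v=21, i=8: +21·0.0833333° lon, +8·0.0416667° lat → SW at lon 37.75°, lat 51.3333°.
latitude 51.3333, longitude 37.7500.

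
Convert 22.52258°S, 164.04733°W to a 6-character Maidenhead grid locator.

Shift to the Maidenhead origin (180°W, 90°S): lon 15.9527, lat 67.4774.
Field: lon ⌊15.9527/20⌋ = 0 → A; lat ⌊67.4774/10⌋ = 6 → G.
Square: lon ⌊15.9527/2⌋ = 7; lat ⌊7.4774/1⌋ = 7.
Subsquare: lon ⌊1.9527/0.0833333⌋ = 23 → x; lat ⌊0.4774/0.0416667⌋ = 11 → l.

AG77xl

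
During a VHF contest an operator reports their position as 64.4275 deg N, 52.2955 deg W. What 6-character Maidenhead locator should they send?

Shift to the Maidenhead origin (180°W, 90°S): lon 127.7045, lat 154.4275.
Field (20°×10°, letters A–R): lon ⌊127.7045/20⌋ = 6 → G; lat ⌊154.4275/10⌋ = 15 → P.
Square (2°×1°, digits 0–9): lon ⌊7.7045/2⌋ = 3; lat ⌊4.4275/1⌋ = 4.
Subsquare (5′×2.5′, letters a–x): lon ⌊1.7045/0.0833333⌋ = 20 → u; lat ⌊0.4275/0.0416667⌋ = 10 → k.

GP34uk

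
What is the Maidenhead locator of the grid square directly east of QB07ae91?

Longitude extended square 9; +1 → 10, wraps to 0, carry into subsquare.
Longitude subsquare a = 0; +1 → 1 = b.
The latitude characters are unchanged.

QB07be01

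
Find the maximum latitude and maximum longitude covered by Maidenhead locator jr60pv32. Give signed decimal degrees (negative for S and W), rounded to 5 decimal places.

80.88750, 13.28333

Field J=9, R=17: +9·20° lon, +17·10° lat → SW at lon 0°, lat 80°.
Square 6, 0: +6·2° lon, +0·1° lat → SW at lon 12°, lat 80°.
Subsquare p=15, v=21: +15·0.0833333° lon, +21·0.0416667° lat → SW at lon 13.25°, lat 80.875°.
Extended square 3, 2: +3·0.00833333° lon, +2·0.00416667° lat → SW at lon 13.275°, lat 80.8833°.
Cell spans 0.00833333° lon × 0.00416667° lat. NE corner is SW corner plus one full cell.
latitude 80.88750, longitude 13.28333.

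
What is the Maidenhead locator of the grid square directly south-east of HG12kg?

HG12lf

Longitude subsquare k = 10; +1 → 11 = l.
Latitude subsquare g = 6; −1 → 5 = f.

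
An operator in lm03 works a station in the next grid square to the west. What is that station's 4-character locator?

KM93

Longitude square 0; −1 → -1, wraps to 9, carry into field.
Longitude field L = 11; −1 → 10 = K.
The latitude characters are unchanged.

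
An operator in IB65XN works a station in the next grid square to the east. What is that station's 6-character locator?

IB75an

Longitude subsquare x = 23; +1 → 24, wraps to 0 = a, carry into square.
Longitude square 6; +1 → 7.
The latitude characters are unchanged.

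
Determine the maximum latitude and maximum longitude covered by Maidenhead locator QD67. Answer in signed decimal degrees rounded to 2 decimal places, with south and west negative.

-52.00, 154.00

Field Q=16, D=3: +16·20° lon, +3·10° lat → SW at lon 140°, lat -60°.
Square 6, 7: +6·2° lon, +7·1° lat → SW at lon 152°, lat -53°.
Cell spans 2° lon × 1° lat. NE corner is SW corner plus one full cell.
latitude -52.00, longitude 154.00.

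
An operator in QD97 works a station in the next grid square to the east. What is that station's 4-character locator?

Longitude square 9; +1 → 10, wraps to 0, carry into field.
Longitude field Q = 16; +1 → 17 = R.
The latitude characters are unchanged.

RD07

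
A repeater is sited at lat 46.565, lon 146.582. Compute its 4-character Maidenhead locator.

Offset from 180°W / 90°S: lon 326.58°, lat 136.56°.
Field (20°×10°, letters A–R): 326.58/20 → 16 → Q, 136.56/10 → 13 → N; chars QN.
Square (2°×1°, digits 0–9): 6.58/2 → 3, 6.56/1 → 6; chars 36.

QN36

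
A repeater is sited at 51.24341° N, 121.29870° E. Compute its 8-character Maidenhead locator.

PO01pf58

Offset from 180°W / 90°S: lon 301.29870°, lat 141.24341°.
Field: 301.29870/20 → 15 → P, 141.24341/10 → 14 → O; chars PO.
Square: 1.29870/2 → 0, 1.24341/1 → 1; chars 01.
Subsquare: 1.29870/0.0833333 → 15 → p, 0.24341/0.0416667 → 5 → f; chars pf.
Extended square: 0.04870/0.00833333 → 5, 0.03508/0.00416667 → 8; chars 58.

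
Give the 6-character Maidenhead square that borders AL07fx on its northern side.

AL08fa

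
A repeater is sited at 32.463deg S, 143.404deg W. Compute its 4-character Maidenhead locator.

BF87

Offset from 180°W / 90°S: lon 36.60°, lat 57.54°.
Field: lon ⌊36.60/20⌋ = 1 → B; lat ⌊57.54/10⌋ = 5 → F.
Square: lon ⌊16.60/2⌋ = 8; lat ⌊7.54/1⌋ = 7.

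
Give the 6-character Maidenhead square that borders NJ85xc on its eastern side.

Longitude subsquare x = 23; +1 → 24, wraps to 0 = a, carry into square.
Longitude square 8; +1 → 9.
The latitude characters are unchanged.

NJ95ac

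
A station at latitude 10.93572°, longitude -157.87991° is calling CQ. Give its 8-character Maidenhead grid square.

Shift to the Maidenhead origin (180°W, 90°S): lon 22.12009, lat 100.93572.
Field: lon ⌊22.12009/20⌋ = 1 → B; lat ⌊100.93572/10⌋ = 10 → K.
Square: lon ⌊2.12009/2⌋ = 1; lat ⌊0.93572/1⌋ = 0.
Subsquare: lon ⌊0.12009/0.0833333⌋ = 1 → b; lat ⌊0.93572/0.0416667⌋ = 22 → w.
Extended square: lon ⌊0.03676/0.00833333⌋ = 4; lat ⌊0.01905/0.00416667⌋ = 4.

BK10bw44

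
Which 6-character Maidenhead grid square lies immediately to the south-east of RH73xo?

RH83an

Longitude subsquare x = 23; +1 → 24, wraps to 0 = a, carry into square.
Longitude square 7; +1 → 8.
Latitude subsquare o = 14; −1 → 13 = n.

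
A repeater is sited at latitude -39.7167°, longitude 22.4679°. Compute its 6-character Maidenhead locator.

Add 180° to longitude and 90° to latitude: 202.4679, 50.2833.
Field: 202.4679/20 → 10 → K, 50.2833/10 → 5 → F; chars KF.
Square: 2.4679/2 → 1, 0.2833/1 → 0; chars 10.
Subsquare: 0.4679/0.0833333 → 5 → f, 0.2833/0.0416667 → 6 → g; chars fg.

KF10fg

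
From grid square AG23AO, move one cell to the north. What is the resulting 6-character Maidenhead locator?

AG23ap

Latitude subsquare o = 14; +1 → 15 = p.
The longitude characters are unchanged.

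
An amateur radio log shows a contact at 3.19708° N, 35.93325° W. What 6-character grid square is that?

HJ23ae

Shift to the Maidenhead origin (180°W, 90°S): lon 144.0668, lat 93.1971.
Field (20°×10°, letters A–R): 144.0668/20 → 7 → H, 93.1971/10 → 9 → J; chars HJ.
Square (2°×1°, digits 0–9): 4.0668/2 → 2, 3.1971/1 → 3; chars 23.
Subsquare (5′×2.5′, letters a–x): 0.0668/0.0833333 → 0 → a, 0.1971/0.0416667 → 4 → e; chars ae.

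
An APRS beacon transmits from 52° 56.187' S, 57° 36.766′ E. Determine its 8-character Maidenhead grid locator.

LD87tb35

Shift to the Maidenhead origin (180°W, 90°S): lon 237.61277, lat 37.06355.
Field: 237.61277/20 → 11 → L, 37.06355/10 → 3 → D; chars LD.
Square: 17.61277/2 → 8, 7.06355/1 → 7; chars 87.
Subsquare: 1.61277/0.0833333 → 19 → t, 0.06355/0.0416667 → 1 → b; chars tb.
Extended square: 0.02943/0.00833333 → 3, 0.02188/0.00416667 → 5; chars 35.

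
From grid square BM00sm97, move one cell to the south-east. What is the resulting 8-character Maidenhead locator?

BM00tm06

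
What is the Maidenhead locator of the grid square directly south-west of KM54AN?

KM44xm

Longitude subsquare a = 0; −1 → -1, wraps to 23 = x, carry into square.
Longitude square 5; −1 → 4.
Latitude subsquare n = 13; −1 → 12 = m.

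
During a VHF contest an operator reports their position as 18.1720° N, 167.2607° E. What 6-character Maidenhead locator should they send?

Add 180° to longitude and 90° to latitude: 347.2607, 108.1720.
Field: lon ⌊347.2607/20⌋ = 17 → R; lat ⌊108.1720/10⌋ = 10 → K.
Square: lon ⌊7.2607/2⌋ = 3; lat ⌊8.1720/1⌋ = 8.
Subsquare: lon ⌊1.2607/0.0833333⌋ = 15 → p; lat ⌊0.1720/0.0416667⌋ = 4 → e.

RK38pe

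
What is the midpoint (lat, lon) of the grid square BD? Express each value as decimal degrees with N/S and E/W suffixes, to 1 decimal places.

Field B=1, D=3: +1·20° lon, +3·10° lat → SW at lon -160°, lat -60°.
Cell spans 20° lon × 10° lat. Centre is SW corner plus half of each.
latitude 55.0° S, longitude 150.0° W.

55.0° S, 150.0° W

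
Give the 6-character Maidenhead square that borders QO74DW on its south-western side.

QO74cv

Longitude subsquare d = 3; −1 → 2 = c.
Latitude subsquare w = 22; −1 → 21 = v.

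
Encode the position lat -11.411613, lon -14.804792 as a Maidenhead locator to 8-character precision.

Offset from 180°W / 90°S: lon 165.19521°, lat 78.58839°.
Field: lon ⌊165.19521/20⌋ = 8 → I; lat ⌊78.58839/10⌋ = 7 → H.
Square: lon ⌊5.19521/2⌋ = 2; lat ⌊8.58839/1⌋ = 8.
Subsquare: lon ⌊1.19521/0.0833333⌋ = 14 → o; lat ⌊0.58839/0.0416667⌋ = 14 → o.
Extended square: lon ⌊0.02854/0.00833333⌋ = 3; lat ⌊0.00505/0.00416667⌋ = 1.

IH28oo31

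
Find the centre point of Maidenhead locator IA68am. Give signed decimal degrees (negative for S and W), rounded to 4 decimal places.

-81.4792, -7.9583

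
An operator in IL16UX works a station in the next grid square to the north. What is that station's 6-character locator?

Latitude subsquare x = 23; +1 → 24, wraps to 0 = a, carry into square.
Latitude square 6; +1 → 7.
The longitude characters are unchanged.

IL17ua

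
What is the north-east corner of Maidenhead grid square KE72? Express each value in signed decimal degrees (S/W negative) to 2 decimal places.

-47.00, 36.00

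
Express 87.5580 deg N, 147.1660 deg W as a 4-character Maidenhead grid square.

BR67

Add 180° to longitude and 90° to latitude: 32.83, 177.56.
Field: 32.83/20 → 1 → B, 177.56/10 → 17 → R; chars BR.
Square: 12.83/2 → 6, 7.56/1 → 7; chars 67.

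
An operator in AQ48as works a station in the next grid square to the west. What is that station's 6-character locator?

AQ38xs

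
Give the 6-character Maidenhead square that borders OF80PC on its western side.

OF80oc

Longitude subsquare p = 15; −1 → 14 = o.
The latitude characters are unchanged.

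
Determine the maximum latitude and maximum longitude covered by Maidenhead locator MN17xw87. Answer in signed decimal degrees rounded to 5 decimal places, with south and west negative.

47.95000, 63.99167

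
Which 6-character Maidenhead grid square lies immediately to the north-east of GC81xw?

GC91ax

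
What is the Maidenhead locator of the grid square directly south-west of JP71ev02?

JP71dv91

Longitude extended square 0; −1 → -1, wraps to 9, carry into subsquare.
Longitude subsquare e = 4; −1 → 3 = d.
Latitude extended square 2; −1 → 1.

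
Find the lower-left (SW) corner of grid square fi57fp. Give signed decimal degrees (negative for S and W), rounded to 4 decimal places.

Field F=5, I=8: +5·20° lon, +8·10° lat → SW at lon -80°, lat -10°.
Square 5, 7: +5·2° lon, +7·1° lat → SW at lon -70°, lat -3°.
Subsquare f=5, p=15: +5·0.0833333° lon, +15·0.0416667° lat → SW at lon -69.5833°, lat -2.375°.
latitude -2.3750, longitude -69.5833.

-2.3750, -69.5833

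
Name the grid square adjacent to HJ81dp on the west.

HJ81cp

Longitude subsquare d = 3; −1 → 2 = c.
The latitude characters are unchanged.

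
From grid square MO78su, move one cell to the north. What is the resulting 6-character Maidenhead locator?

Latitude subsquare u = 20; +1 → 21 = v.
The longitude characters are unchanged.

MO78sv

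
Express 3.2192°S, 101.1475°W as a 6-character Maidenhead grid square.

Offset from 180°W / 90°S: lon 78.8525°, lat 86.7808°.
Field: 78.8525/20 → 3 → D, 86.7808/10 → 8 → I; chars DI.
Square: 18.8525/2 → 9, 6.7808/1 → 6; chars 96.
Subsquare: 0.8525/0.0833333 → 10 → k, 0.7808/0.0416667 → 18 → s; chars ks.

DI96ks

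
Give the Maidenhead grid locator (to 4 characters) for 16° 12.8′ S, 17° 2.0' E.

Add 180° to longitude and 90° to latitude: 197.03, 73.79.
Field: 197.03/20 → 9 → J, 73.79/10 → 7 → H; chars JH.
Square: 17.03/2 → 8, 3.79/1 → 3; chars 83.

JH83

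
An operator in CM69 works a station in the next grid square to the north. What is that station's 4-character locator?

CN60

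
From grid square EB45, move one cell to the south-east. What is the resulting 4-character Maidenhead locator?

EB54

Longitude square 4; +1 → 5.
Latitude square 5; −1 → 4.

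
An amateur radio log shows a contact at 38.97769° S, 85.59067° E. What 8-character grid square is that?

NF21ta05

Offset from 180°W / 90°S: lon 265.59067°, lat 51.02231°.
Field: lon ⌊265.59067/20⌋ = 13 → N; lat ⌊51.02231/10⌋ = 5 → F.
Square: lon ⌊5.59067/2⌋ = 2; lat ⌊1.02231/1⌋ = 1.
Subsquare: lon ⌊1.59067/0.0833333⌋ = 19 → t; lat ⌊0.02231/0.0416667⌋ = 0 → a.
Extended square: lon ⌊0.00734/0.00833333⌋ = 0; lat ⌊0.02231/0.00416667⌋ = 5.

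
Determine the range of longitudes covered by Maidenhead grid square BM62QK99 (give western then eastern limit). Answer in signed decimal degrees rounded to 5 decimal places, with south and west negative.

Field B=1, M=12: +1·20° lon, +12·10° lat → SW at lon -160°, lat 30°.
Square 6, 2: +6·2° lon, +2·1° lat → SW at lon -148°, lat 32°.
Subsquare q=16, k=10: +16·0.0833333° lon, +10·0.0416667° lat → SW at lon -146.667°, lat 32.4167°.
Extended square 9, 9: +9·0.00833333° lon, +9·0.00416667° lat → SW at lon -146.592°, lat 32.4542°.
Cell spans 0.00833333° lon × 0.00416667° lat.
west -146.59167, east -146.58333.

-146.59167, -146.58333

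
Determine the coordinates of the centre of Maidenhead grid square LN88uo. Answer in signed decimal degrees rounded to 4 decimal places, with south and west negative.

Field L=11, N=13: +11·20° lon, +13·10° lat → SW at lon 40°, lat 40°.
Square 8, 8: +8·2° lon, +8·1° lat → SW at lon 56°, lat 48°.
Subsquare u=20, o=14: +20·0.0833333° lon, +14·0.0416667° lat → SW at lon 57.6667°, lat 48.5833°.
Cell spans 0.0833333° lon × 0.0416667° lat. Centre is SW corner plus half of each.
latitude 48.6042, longitude 57.7083.

48.6042, 57.7083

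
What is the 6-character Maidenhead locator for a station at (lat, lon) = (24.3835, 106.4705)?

Add 180° to longitude and 90° to latitude: 286.4705, 114.3835.
Field: lon ⌊286.4705/20⌋ = 14 → O; lat ⌊114.3835/10⌋ = 11 → L.
Square: lon ⌊6.4705/2⌋ = 3; lat ⌊4.3835/1⌋ = 4.
Subsquare: lon ⌊0.4705/0.0833333⌋ = 5 → f; lat ⌊0.3835/0.0416667⌋ = 9 → j.

OL34fj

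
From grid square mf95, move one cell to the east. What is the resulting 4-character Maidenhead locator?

NF05

Longitude square 9; +1 → 10, wraps to 0, carry into field.
Longitude field M = 12; +1 → 13 = N.
The latitude characters are unchanged.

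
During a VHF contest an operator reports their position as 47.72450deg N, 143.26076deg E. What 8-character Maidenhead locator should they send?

Offset from 180°W / 90°S: lon 323.26076°, lat 137.72450°.
Field (20°×10°, letters A–R): lon ⌊323.26076/20⌋ = 16 → Q; lat ⌊137.72450/10⌋ = 13 → N.
Square (2°×1°, digits 0–9): lon ⌊3.26076/2⌋ = 1; lat ⌊7.72450/1⌋ = 7.
Subsquare (5′×2.5′, letters a–x): lon ⌊1.26076/0.0833333⌋ = 15 → p; lat ⌊0.72450/0.0416667⌋ = 17 → r.
Extended square (30″×15″, digits 0–9): lon ⌊0.01076/0.00833333⌋ = 1; lat ⌊0.01617/0.00416667⌋ = 3.

QN17pr13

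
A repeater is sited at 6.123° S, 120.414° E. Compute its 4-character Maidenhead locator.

Offset from 180°W / 90°S: lon 300.41°, lat 83.88°.
Field: 300.41/20 → 15 → P, 83.88/10 → 8 → I; chars PI.
Square: 0.41/2 → 0, 3.88/1 → 3; chars 03.

PI03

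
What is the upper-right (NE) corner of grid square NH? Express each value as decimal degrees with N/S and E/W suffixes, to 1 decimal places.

10.0° S, 100.0° E

Field N=13, H=7: +13·20° lon, +7·10° lat → SW at lon 80°, lat -20°.
Cell spans 20° lon × 10° lat. NE corner is SW corner plus one full cell.
latitude 10.0° S, longitude 100.0° E.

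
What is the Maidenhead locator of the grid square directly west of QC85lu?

QC85ku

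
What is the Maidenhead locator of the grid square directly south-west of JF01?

Longitude square 0; −1 → -1, wraps to 9, carry into field.
Longitude field J = 9; −1 → 8 = I.
Latitude square 1; −1 → 0.

IF90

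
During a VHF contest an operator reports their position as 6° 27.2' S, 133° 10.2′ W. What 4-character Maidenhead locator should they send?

CI33

Shift to the Maidenhead origin (180°W, 90°S): lon 46.83, lat 83.55.
Field: lon ⌊46.83/20⌋ = 2 → C; lat ⌊83.55/10⌋ = 8 → I.
Square: lon ⌊6.83/2⌋ = 3; lat ⌊3.55/1⌋ = 3.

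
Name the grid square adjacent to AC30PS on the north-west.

Longitude subsquare p = 15; −1 → 14 = o.
Latitude subsquare s = 18; +1 → 19 = t.

AC30ot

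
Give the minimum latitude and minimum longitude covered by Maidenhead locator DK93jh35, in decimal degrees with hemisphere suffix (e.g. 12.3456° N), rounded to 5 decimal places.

Field D=3, K=10: +3·20° lon, +10·10° lat → SW at lon -120°, lat 10°.
Square 9, 3: +9·2° lon, +3·1° lat → SW at lon -102°, lat 13°.
Subsquare j=9, h=7: +9·0.0833333° lon, +7·0.0416667° lat → SW at lon -101.25°, lat 13.2917°.
Extended square 3, 5: +3·0.00833333° lon, +5·0.00416667° lat → SW at lon -101.225°, lat 13.3125°.
latitude 13.31250° N, longitude 101.22500° W.

13.31250° N, 101.22500° W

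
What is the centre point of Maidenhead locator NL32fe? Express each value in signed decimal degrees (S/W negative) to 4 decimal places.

22.1875, 86.4583

Field N=13, L=11: +13·20° lon, +11·10° lat → SW at lon 80°, lat 20°.
Square 3, 2: +3·2° lon, +2·1° lat → SW at lon 86°, lat 22°.
Subsquare f=5, e=4: +5·0.0833333° lon, +4·0.0416667° lat → SW at lon 86.4167°, lat 22.1667°.
Cell spans 0.0833333° lon × 0.0416667° lat. Centre is SW corner plus half of each.
latitude 22.1875, longitude 86.4583.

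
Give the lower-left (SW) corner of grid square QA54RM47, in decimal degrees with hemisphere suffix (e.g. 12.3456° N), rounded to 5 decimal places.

85.47083° S, 151.45000° E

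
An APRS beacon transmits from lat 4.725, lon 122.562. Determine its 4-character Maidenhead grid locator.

PJ14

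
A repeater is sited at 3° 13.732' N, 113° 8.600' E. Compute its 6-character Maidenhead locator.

OJ63nf

Shift to the Maidenhead origin (180°W, 90°S): lon 293.1433, lat 93.2289.
Field (20°×10°, letters A–R): lon ⌊293.1433/20⌋ = 14 → O; lat ⌊93.2289/10⌋ = 9 → J.
Square (2°×1°, digits 0–9): lon ⌊13.1433/2⌋ = 6; lat ⌊3.2289/1⌋ = 3.
Subsquare (5′×2.5′, letters a–x): lon ⌊1.1433/0.0833333⌋ = 13 → n; lat ⌊0.2289/0.0416667⌋ = 5 → f.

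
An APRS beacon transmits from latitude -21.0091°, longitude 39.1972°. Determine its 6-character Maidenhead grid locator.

Shift to the Maidenhead origin (180°W, 90°S): lon 219.1972, lat 68.9909.
Field: 219.1972/20 → 10 → K, 68.9909/10 → 6 → G; chars KG.
Square: 19.1972/2 → 9, 8.9909/1 → 8; chars 98.
Subsquare: 1.1972/0.0833333 → 14 → o, 0.9909/0.0416667 → 23 → x; chars ox.

KG98ox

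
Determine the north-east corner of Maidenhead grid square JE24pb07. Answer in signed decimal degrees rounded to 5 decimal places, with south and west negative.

-45.92500, 5.25833

Field J=9, E=4: +9·20° lon, +4·10° lat → SW at lon 0°, lat -50°.
Square 2, 4: +2·2° lon, +4·1° lat → SW at lon 4°, lat -46°.
Subsquare p=15, b=1: +15·0.0833333° lon, +1·0.0416667° lat → SW at lon 5.25°, lat -45.9583°.
Extended square 0, 7: +0·0.00833333° lon, +7·0.00416667° lat → SW at lon 5.25°, lat -45.9292°.
Cell spans 0.00833333° lon × 0.00416667° lat. NE corner is SW corner plus one full cell.
latitude -45.92500, longitude 5.25833.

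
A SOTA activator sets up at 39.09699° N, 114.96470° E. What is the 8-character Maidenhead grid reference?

OM79lc53

Shift to the Maidenhead origin (180°W, 90°S): lon 294.96470, lat 129.09699.
Field: 294.96470/20 → 14 → O, 129.09699/10 → 12 → M; chars OM.
Square: 14.96470/2 → 7, 9.09699/1 → 9; chars 79.
Subsquare: 0.96470/0.0833333 → 11 → l, 0.09699/0.0416667 → 2 → c; chars lc.
Extended square: 0.04803/0.00833333 → 5, 0.01366/0.00416667 → 3; chars 53.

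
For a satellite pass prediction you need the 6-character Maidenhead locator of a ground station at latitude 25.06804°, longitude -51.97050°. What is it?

GL45ab

Shift to the Maidenhead origin (180°W, 90°S): lon 128.0295, lat 115.0680.
Field: lon ⌊128.0295/20⌋ = 6 → G; lat ⌊115.0680/10⌋ = 11 → L.
Square: lon ⌊8.0295/2⌋ = 4; lat ⌊5.0680/1⌋ = 5.
Subsquare: lon ⌊0.0295/0.0833333⌋ = 0 → a; lat ⌊0.0680/0.0416667⌋ = 1 → b.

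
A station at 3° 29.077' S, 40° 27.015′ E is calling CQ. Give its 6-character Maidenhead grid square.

LI06fm

Shift to the Maidenhead origin (180°W, 90°S): lon 220.4502, lat 86.5154.
Field: 220.4502/20 → 11 → L, 86.5154/10 → 8 → I; chars LI.
Square: 0.4502/2 → 0, 6.5154/1 → 6; chars 06.
Subsquare: 0.4502/0.0833333 → 5 → f, 0.5154/0.0416667 → 12 → m; chars fm.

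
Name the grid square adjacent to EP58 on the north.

EP59

Latitude square 8; +1 → 9.
The longitude characters are unchanged.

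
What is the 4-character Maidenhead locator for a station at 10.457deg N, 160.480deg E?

RK00

Offset from 180°W / 90°S: lon 340.48°, lat 100.46°.
Field: 340.48/20 → 17 → R, 100.46/10 → 10 → K; chars RK.
Square: 0.48/2 → 0, 0.46/1 → 0; chars 00.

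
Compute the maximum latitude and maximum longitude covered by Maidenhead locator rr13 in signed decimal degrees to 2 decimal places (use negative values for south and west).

Field R=17, R=17: +17·20° lon, +17·10° lat → SW at lon 160°, lat 80°.
Square 1, 3: +1·2° lon, +3·1° lat → SW at lon 162°, lat 83°.
Cell spans 2° lon × 1° lat. NE corner is SW corner plus one full cell.
latitude 84.00, longitude 164.00.

84.00, 164.00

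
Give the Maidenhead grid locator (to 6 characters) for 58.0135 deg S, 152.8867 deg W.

Shift to the Maidenhead origin (180°W, 90°S): lon 27.1133, lat 31.9865.
Field: lon ⌊27.1133/20⌋ = 1 → B; lat ⌊31.9865/10⌋ = 3 → D.
Square: lon ⌊7.1133/2⌋ = 3; lat ⌊1.9865/1⌋ = 1.
Subsquare: lon ⌊1.1133/0.0833333⌋ = 13 → n; lat ⌊0.9865/0.0416667⌋ = 23 → x.

BD31nx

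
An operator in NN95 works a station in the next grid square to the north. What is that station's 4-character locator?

Latitude square 5; +1 → 6.
The longitude characters are unchanged.

NN96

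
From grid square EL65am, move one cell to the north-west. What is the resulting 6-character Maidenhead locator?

Longitude subsquare a = 0; −1 → -1, wraps to 23 = x, carry into square.
Longitude square 6; −1 → 5.
Latitude subsquare m = 12; +1 → 13 = n.

EL55xn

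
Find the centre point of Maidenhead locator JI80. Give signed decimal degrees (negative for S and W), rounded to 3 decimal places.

-9.500, 17.000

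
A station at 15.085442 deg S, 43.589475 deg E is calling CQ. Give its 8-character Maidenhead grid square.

LH14tv09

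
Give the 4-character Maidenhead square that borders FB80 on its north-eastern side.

FB91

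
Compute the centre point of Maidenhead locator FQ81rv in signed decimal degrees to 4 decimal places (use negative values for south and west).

71.8958, -62.5417

Field F=5, Q=16: +5·20° lon, +16·10° lat → SW at lon -80°, lat 70°.
Square 8, 1: +8·2° lon, +1·1° lat → SW at lon -64°, lat 71°.
Subsquare r=17, v=21: +17·0.0833333° lon, +21·0.0416667° lat → SW at lon -62.5833°, lat 71.875°.
Cell spans 0.0833333° lon × 0.0416667° lat. Centre is SW corner plus half of each.
latitude 71.8958, longitude -62.5417.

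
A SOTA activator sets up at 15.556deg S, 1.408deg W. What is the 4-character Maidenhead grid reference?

IH94

Shift to the Maidenhead origin (180°W, 90°S): lon 178.59, lat 74.44.
Field (20°×10°, letters A–R): lon ⌊178.59/20⌋ = 8 → I; lat ⌊74.44/10⌋ = 7 → H.
Square (2°×1°, digits 0–9): lon ⌊18.59/2⌋ = 9; lat ⌊4.44/1⌋ = 4.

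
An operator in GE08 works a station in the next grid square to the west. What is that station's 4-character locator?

FE98

Longitude square 0; −1 → -1, wraps to 9, carry into field.
Longitude field G = 6; −1 → 5 = F.
The latitude characters are unchanged.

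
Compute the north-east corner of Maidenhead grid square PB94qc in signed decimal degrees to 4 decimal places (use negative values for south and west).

Field P=15, B=1: +15·20° lon, +1·10° lat → SW at lon 120°, lat -80°.
Square 9, 4: +9·2° lon, +4·1° lat → SW at lon 138°, lat -76°.
Subsquare q=16, c=2: +16·0.0833333° lon, +2·0.0416667° lat → SW at lon 139.333°, lat -75.9167°.
Cell spans 0.0833333° lon × 0.0416667° lat. NE corner is SW corner plus one full cell.
latitude -75.8750, longitude 139.4167.

-75.8750, 139.4167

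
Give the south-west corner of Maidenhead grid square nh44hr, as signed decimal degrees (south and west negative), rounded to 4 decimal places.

-15.2917, 88.5833

Field N=13, H=7: +13·20° lon, +7·10° lat → SW at lon 80°, lat -20°.
Square 4, 4: +4·2° lon, +4·1° lat → SW at lon 88°, lat -16°.
Subsquare h=7, r=17: +7·0.0833333° lon, +17·0.0416667° lat → SW at lon 88.5833°, lat -15.2917°.
latitude -15.2917, longitude 88.5833.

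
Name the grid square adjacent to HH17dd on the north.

Latitude subsquare d = 3; +1 → 4 = e.
The longitude characters are unchanged.

HH17de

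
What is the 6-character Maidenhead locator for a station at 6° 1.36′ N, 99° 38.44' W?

Shift to the Maidenhead origin (180°W, 90°S): lon 80.3593, lat 96.0227.
Field: lon ⌊80.3593/20⌋ = 4 → E; lat ⌊96.0227/10⌋ = 9 → J.
Square: lon ⌊0.3593/2⌋ = 0; lat ⌊6.0227/1⌋ = 6.
Subsquare: lon ⌊0.3593/0.0833333⌋ = 4 → e; lat ⌊0.0227/0.0416667⌋ = 0 → a.

EJ06ea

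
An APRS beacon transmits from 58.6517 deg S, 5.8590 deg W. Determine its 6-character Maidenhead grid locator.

Offset from 180°W / 90°S: lon 174.1410°, lat 31.3483°.
Field (20°×10°, letters A–R): 174.1410/20 → 8 → I, 31.3483/10 → 3 → D; chars ID.
Square (2°×1°, digits 0–9): 14.1410/2 → 7, 1.3483/1 → 1; chars 71.
Subsquare (5′×2.5′, letters a–x): 0.1410/0.0833333 → 1 → b, 0.3483/0.0416667 → 8 → i; chars bi.

ID71bi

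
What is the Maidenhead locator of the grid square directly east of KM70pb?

Longitude subsquare p = 15; +1 → 16 = q.
The latitude characters are unchanged.

KM70qb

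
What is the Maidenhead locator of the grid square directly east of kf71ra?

Longitude subsquare r = 17; +1 → 18 = s.
The latitude characters are unchanged.

KF71sa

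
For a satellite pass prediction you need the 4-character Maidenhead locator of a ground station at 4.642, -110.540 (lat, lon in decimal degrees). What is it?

Add 180° to longitude and 90° to latitude: 69.46, 94.64.
Field (20°×10°, letters A–R): lon ⌊69.46/20⌋ = 3 → D; lat ⌊94.64/10⌋ = 9 → J.
Square (2°×1°, digits 0–9): lon ⌊9.46/2⌋ = 4; lat ⌊4.64/1⌋ = 4.

DJ44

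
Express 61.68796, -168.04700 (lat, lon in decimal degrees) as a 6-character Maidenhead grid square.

AP51xq

Add 180° to longitude and 90° to latitude: 11.9530, 151.6880.
Field (20°×10°, letters A–R): 11.9530/20 → 0 → A, 151.6880/10 → 15 → P; chars AP.
Square (2°×1°, digits 0–9): 11.9530/2 → 5, 1.6880/1 → 1; chars 51.
Subsquare (5′×2.5′, letters a–x): 1.9530/0.0833333 → 23 → x, 0.6880/0.0416667 → 16 → q; chars xq.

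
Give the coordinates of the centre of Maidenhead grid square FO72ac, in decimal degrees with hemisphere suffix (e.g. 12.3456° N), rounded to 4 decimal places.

Field F=5, O=14: +5·20° lon, +14·10° lat → SW at lon -80°, lat 50°.
Square 7, 2: +7·2° lon, +2·1° lat → SW at lon -66°, lat 52°.
Subsquare a=0, c=2: +0·0.0833333° lon, +2·0.0416667° lat → SW at lon -66°, lat 52.0833°.
Cell spans 0.0833333° lon × 0.0416667° lat. Centre is SW corner plus half of each.
latitude 52.1042° N, longitude 65.9583° W.

52.1042° N, 65.9583° W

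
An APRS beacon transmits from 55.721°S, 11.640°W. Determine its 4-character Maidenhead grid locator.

Add 180° to longitude and 90° to latitude: 168.36, 34.28.
Field (20°×10°, letters A–R): lon ⌊168.36/20⌋ = 8 → I; lat ⌊34.28/10⌋ = 3 → D.
Square (2°×1°, digits 0–9): lon ⌊8.36/2⌋ = 4; lat ⌊4.28/1⌋ = 4.

ID44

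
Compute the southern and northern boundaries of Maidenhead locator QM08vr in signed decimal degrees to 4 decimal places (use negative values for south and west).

38.7083, 38.7500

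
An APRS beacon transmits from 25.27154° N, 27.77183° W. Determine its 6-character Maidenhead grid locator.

HL65cg

Add 180° to longitude and 90° to latitude: 152.2282, 115.2715.
Field: lon ⌊152.2282/20⌋ = 7 → H; lat ⌊115.2715/10⌋ = 11 → L.
Square: lon ⌊12.2282/2⌋ = 6; lat ⌊5.2715/1⌋ = 5.
Subsquare: lon ⌊0.2282/0.0833333⌋ = 2 → c; lat ⌊0.2715/0.0416667⌋ = 6 → g.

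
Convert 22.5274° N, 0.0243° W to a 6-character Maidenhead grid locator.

Offset from 180°W / 90°S: lon 179.9757°, lat 112.5274°.
Field: 179.9757/20 → 8 → I, 112.5274/10 → 11 → L; chars IL.
Square: 19.9757/2 → 9, 2.5274/1 → 2; chars 92.
Subsquare: 1.9757/0.0833333 → 23 → x, 0.5274/0.0416667 → 12 → m; chars xm.

IL92xm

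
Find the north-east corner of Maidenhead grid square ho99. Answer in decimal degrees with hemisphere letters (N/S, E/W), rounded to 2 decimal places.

60.00° N, 20.00° W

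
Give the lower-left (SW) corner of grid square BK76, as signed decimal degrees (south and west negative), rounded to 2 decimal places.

Field B=1, K=10: +1·20° lon, +10·10° lat → SW at lon -160°, lat 10°.
Square 7, 6: +7·2° lon, +6·1° lat → SW at lon -146°, lat 16°.
latitude 16.00, longitude -146.00.

16.00, -146.00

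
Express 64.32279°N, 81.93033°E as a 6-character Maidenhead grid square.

NP04xh

Shift to the Maidenhead origin (180°W, 90°S): lon 261.9303, lat 154.3228.
Field: lon ⌊261.9303/20⌋ = 13 → N; lat ⌊154.3228/10⌋ = 15 → P.
Square: lon ⌊1.9303/2⌋ = 0; lat ⌊4.3228/1⌋ = 4.
Subsquare: lon ⌊1.9303/0.0833333⌋ = 23 → x; lat ⌊0.3228/0.0416667⌋ = 7 → h.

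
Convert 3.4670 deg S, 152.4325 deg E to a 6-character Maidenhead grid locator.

Offset from 180°W / 90°S: lon 332.4325°, lat 86.5330°.
Field: lon ⌊332.4325/20⌋ = 16 → Q; lat ⌊86.5330/10⌋ = 8 → I.
Square: lon ⌊12.4325/2⌋ = 6; lat ⌊6.5330/1⌋ = 6.
Subsquare: lon ⌊0.4325/0.0833333⌋ = 5 → f; lat ⌊0.5330/0.0416667⌋ = 12 → m.

QI66fm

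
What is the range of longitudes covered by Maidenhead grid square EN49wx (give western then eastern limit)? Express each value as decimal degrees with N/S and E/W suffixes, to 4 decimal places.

90.1667° W, 90.0833° W

Field E=4, N=13: +4·20° lon, +13·10° lat → SW at lon -100°, lat 40°.
Square 4, 9: +4·2° lon, +9·1° lat → SW at lon -92°, lat 49°.
Subsquare w=22, x=23: +22·0.0833333° lon, +23·0.0416667° lat → SW at lon -90.1667°, lat 49.9583°.
Cell spans 0.0833333° lon × 0.0416667° lat.
west 90.1667° W, east 90.0833° W.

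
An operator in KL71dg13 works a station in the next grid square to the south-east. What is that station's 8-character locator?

KL71dg22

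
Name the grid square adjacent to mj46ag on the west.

MJ36xg

Longitude subsquare a = 0; −1 → -1, wraps to 23 = x, carry into square.
Longitude square 4; −1 → 3.
The latitude characters are unchanged.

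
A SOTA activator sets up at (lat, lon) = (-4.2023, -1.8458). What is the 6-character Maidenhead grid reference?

II95bt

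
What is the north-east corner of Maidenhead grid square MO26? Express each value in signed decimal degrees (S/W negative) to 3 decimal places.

Field M=12, O=14: +12·20° lon, +14·10° lat → SW at lon 60°, lat 50°.
Square 2, 6: +2·2° lon, +6·1° lat → SW at lon 64°, lat 56°.
Cell spans 2° lon × 1° lat. NE corner is SW corner plus one full cell.
latitude 57.000, longitude 66.000.

57.000, 66.000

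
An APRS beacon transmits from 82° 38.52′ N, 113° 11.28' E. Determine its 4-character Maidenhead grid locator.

OR62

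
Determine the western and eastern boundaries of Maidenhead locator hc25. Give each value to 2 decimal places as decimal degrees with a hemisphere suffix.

36.00° W, 34.00° W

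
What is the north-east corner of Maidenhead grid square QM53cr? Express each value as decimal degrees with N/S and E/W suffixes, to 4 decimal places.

33.7500° N, 150.2500° E

Field Q=16, M=12: +16·20° lon, +12·10° lat → SW at lon 140°, lat 30°.
Square 5, 3: +5·2° lon, +3·1° lat → SW at lon 150°, lat 33°.
Subsquare c=2, r=17: +2·0.0833333° lon, +17·0.0416667° lat → SW at lon 150.167°, lat 33.7083°.
Cell spans 0.0833333° lon × 0.0416667° lat. NE corner is SW corner plus one full cell.
latitude 33.7500° N, longitude 150.2500° E.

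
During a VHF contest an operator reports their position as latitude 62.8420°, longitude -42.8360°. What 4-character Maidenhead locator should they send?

Shift to the Maidenhead origin (180°W, 90°S): lon 137.16, lat 152.84.
Field: lon ⌊137.16/20⌋ = 6 → G; lat ⌊152.84/10⌋ = 15 → P.
Square: lon ⌊17.16/2⌋ = 8; lat ⌊2.84/1⌋ = 2.

GP82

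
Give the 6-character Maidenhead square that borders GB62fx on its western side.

GB62ex

Longitude subsquare f = 5; −1 → 4 = e.
The latitude characters are unchanged.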